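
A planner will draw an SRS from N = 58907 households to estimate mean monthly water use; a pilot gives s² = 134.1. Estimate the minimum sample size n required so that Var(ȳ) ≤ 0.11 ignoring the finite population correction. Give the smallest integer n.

Without fpc, n₀ = s²/D = 134.1/0.11 = 1219.0909.
Rounding up, n = 1220.

1220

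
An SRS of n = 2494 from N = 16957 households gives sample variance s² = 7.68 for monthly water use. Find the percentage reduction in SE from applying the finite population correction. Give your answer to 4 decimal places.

f = n/N = 2494/16957 = 0.14707790.
SE_no-fpc = √(s²/n) = 0.055492257; SE_fpc = √((1−f)s²/n) = 0.051249197.
Ratio = √(1−f) = 0.92353782. Reduction = 100·(1 − 0.92353782) = 7.6462%.

7.6462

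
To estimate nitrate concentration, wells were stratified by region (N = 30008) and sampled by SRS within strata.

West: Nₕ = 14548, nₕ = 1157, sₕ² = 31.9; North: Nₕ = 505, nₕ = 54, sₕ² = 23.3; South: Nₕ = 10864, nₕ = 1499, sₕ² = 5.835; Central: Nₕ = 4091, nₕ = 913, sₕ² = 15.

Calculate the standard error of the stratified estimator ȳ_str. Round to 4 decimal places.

0.0822

Var(ȳ_str) = Σₕ Wₕ²(1 − fₕ)sₕ²/nₕ with Wₕ = Nₕ/N, N = 30008.
West: Wₕ = 0.48480405; term = 0.48480405²·(1 − 0.07952983)·31.9/1157 = 0.00596485.
North: Wₕ = 0.01682885; term = 0.01682885²·(1 − 0.10693069)·23.3/54 = 1.0913297 × 10^-4.
South: Wₕ = 0.36203679; term = 0.36203679²·(1 − 0.13797865)·5.835/1499 = 4.3980753 × 10^-4.
Central: Wₕ = 0.13633031; term = 0.13633031²·(1 − 0.22317282)·15/913 = 2.3720823 × 10^-4.
Sum = 0.0067509987.
SE = √(0.0067509987) = 0.0822.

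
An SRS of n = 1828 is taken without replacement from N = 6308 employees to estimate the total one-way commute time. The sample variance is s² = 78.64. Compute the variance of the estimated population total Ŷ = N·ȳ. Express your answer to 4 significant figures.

Var(Ŷ) = N²·Var(ȳ) = N²·(1 − n/N)·s²/n.
f = 1828/6308 = 0.28979074; Var(ȳ) = 0.71020926·78.64/1828 = 0.030552985.
Var(Ŷ) = 6308² · 0.030552985 = 1.2157297 × 10^6.

1.216 × 10^6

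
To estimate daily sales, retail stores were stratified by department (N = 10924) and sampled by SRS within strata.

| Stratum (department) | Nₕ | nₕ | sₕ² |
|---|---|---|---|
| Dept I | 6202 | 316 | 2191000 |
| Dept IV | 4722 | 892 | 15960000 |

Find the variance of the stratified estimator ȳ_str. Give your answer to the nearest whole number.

Var(ȳ_str) = Σₕ Wₕ²(1 − fₕ)sₕ²/nₕ with Wₕ = Nₕ/N, N = 10924.
Dept I: Wₕ = 0.56774075; term = 0.56774075²·(1 − 0.05095131)·2191000/316 = 2121.0159.
Dept IV: Wₕ = 0.43225925; term = 0.43225925²·(1 − 0.18890301)·15960000/892 = 2711.6236.
Sum = 4832.6395.

4833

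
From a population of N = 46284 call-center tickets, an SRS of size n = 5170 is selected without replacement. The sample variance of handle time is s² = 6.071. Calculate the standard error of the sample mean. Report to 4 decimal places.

Under SRS without replacement, Var(ȳ) = (1 − f)·s²/n with f = n/N = 5170/46284 = 0.11170167.
Var(ȳ) = (1 − 0.11170167)·6.071/5170 = 0.88829833·0.0011742747 = 0.0010431062.
SE(ȳ) = √(0.0010431062) = 0.0323.

0.0323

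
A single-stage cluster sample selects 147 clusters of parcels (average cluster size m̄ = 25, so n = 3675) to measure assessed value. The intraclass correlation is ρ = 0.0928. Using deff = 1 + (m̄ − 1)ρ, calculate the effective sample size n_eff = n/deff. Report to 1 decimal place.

deff = 1 + (25 − 1)·0.0928 = 1 + 2.2272 = 3.2272.
n_eff = 3675 / 3.2272 = 1138.8.

1138.8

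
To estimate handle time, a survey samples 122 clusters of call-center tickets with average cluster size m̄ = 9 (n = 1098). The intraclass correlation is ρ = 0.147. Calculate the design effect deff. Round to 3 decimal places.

deff = 1 + (9 − 1)·0.147 = 1 + 1.176 = 2.176.

2.176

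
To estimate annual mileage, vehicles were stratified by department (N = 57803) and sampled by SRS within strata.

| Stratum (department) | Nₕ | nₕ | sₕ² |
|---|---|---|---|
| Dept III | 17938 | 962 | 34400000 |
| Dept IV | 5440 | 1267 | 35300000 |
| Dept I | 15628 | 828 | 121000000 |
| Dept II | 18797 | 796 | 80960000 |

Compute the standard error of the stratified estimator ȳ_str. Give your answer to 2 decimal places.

Var(ȳ_str) = Σₕ Wₕ²(1 − fₕ)sₕ²/nₕ with Wₕ = Nₕ/N, N = 57803.
Dept III: Wₕ = 0.31032991; term = 0.31032991²·(1 − 0.05362917)·34400000/962 = 3259.0573.
Dept IV: Wₕ = 0.09411276; term = 0.09411276²·(1 − 0.23290441)·35300000/1267 = 189.29739.
Dept I: Wₕ = 0.27036659; term = 0.27036659²·(1 − 0.05298183)·121000000/828 = 10116.246.
Dept II: Wₕ = 0.32519073; term = 0.32519073²·(1 − 0.04234718)·80960000/796 = 10300.11.
Sum = 23864.711.
SE = √(23864.711) = 154.48.

154.48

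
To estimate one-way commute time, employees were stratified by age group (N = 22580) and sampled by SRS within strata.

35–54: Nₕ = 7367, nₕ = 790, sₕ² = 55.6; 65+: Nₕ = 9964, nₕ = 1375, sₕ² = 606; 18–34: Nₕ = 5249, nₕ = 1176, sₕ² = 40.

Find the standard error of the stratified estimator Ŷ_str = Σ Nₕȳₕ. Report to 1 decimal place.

Var(Ŷ_str) = Σₕ Nₕ²(1 − fₕ)sₕ²/nₕ.
35–54: 7367²·(1 − 790/7367)·55.6/790 = 3.4100929 × 10^6.
65+: 9964²·(1 − 1375/9964)·606/1375 = 3.7717791 × 10^7.
18–34: 5249²·(1 − 1176/5249)·40/1176 = 727182.89.
Sum = 4.1855067 × 10^7.
SE = √(4.1855067 × 10^7) = 6469.5.

6469.5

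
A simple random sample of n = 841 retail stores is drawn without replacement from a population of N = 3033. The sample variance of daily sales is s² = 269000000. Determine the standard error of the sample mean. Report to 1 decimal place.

480.8

Under SRS without replacement, Var(ȳ) = (1 − f)·s²/n with f = n/N = 841/3033 = 0.27728322.
Var(ȳ) = (1 − 0.27728322)·269000000/841 = 0.72271678·319857.31 = 231166.25.
SE(ȳ) = √(231166.25) = 480.8.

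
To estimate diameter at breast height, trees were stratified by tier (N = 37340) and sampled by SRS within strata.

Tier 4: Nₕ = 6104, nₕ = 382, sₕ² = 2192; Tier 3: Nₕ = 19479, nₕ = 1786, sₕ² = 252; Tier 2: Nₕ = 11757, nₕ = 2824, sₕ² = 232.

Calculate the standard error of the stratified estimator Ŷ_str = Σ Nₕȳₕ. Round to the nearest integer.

Var(Ŷ_str) = Σₕ Nₕ²(1 − fₕ)sₕ²/nₕ.
Tier 4: 6104²·(1 − 382/6104)·2192/382 = 2.0041931 × 10^8.
Tier 3: 19479²·(1 − 1786/19479)·252/1786 = 4.8628091 × 10^7.
Tier 2: 11757²·(1 − 2824/11757)·232/2824 = 8.6281392 × 10^6.
Sum = 2.5767554 × 10^8.
SE = √(2.5767554 × 10^8) = 16052.

16052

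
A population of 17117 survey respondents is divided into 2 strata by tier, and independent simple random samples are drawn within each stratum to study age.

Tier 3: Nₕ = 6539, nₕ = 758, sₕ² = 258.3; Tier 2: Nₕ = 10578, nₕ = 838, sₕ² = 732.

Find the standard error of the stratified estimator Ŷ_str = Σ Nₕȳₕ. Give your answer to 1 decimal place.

10142.9

Var(Ŷ_str) = Σₕ Nₕ²(1 − fₕ)sₕ²/nₕ.
Tier 3: 6539²·(1 − 758/6539)·258.3/758 = 1.2881591 × 10^7.
Tier 2: 10578²·(1 − 838/10578)·732/838 = 8.9997321 × 10^7.
Sum = 1.0287891 × 10^8.
SE = √(1.0287891 × 10^8) = 10142.9.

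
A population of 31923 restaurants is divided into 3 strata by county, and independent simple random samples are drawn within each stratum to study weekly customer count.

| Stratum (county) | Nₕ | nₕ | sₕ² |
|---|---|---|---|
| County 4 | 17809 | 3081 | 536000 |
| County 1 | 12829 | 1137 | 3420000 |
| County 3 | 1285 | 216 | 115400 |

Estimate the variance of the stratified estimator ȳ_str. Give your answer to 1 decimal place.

Var(ȳ_str) = Σₕ Wₕ²(1 − fₕ)sₕ²/nₕ with Wₕ = Nₕ/N, N = 31923.
County 4: Wₕ = 0.55787363; term = 0.55787363²·(1 − 0.17300241)·536000/3081 = 44.776383.
County 1: Wₕ = 0.40187326; term = 0.40187326²·(1 − 0.08862733)·3420000/1137 = 442.73092.
County 3: Wₕ = 0.04025311; term = 0.04025311²·(1 − 0.16809339)·115400/216 = 0.72015419.
Sum = 488.22746.

488.2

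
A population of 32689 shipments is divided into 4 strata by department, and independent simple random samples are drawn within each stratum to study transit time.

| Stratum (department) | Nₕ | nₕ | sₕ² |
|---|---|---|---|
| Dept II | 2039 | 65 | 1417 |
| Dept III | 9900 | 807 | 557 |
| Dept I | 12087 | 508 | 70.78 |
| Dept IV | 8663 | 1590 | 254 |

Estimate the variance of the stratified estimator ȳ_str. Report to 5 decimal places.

0.16767

Var(ȳ_str) = Σₕ Wₕ²(1 − fₕ)sₕ²/nₕ with Wₕ = Nₕ/N, N = 32689.
Dept II: Wₕ = 0.06237572; term = 0.06237572²·(1 − 0.03187837)·1417/65 = 0.082114074.
Dept III: Wₕ = 0.30285417; term = 0.30285417²·(1 − 0.08151515)·557/807 = 0.058146125.
Dept I: Wₕ = 0.36975741; term = 0.36975741²·(1 − 0.04202863)·70.78/508 = 0.018248751.
Dept IV: Wₕ = 0.26501270; term = 0.26501270²·(1 − 0.18353919)·254/1590 = 0.0091602071.
Sum = 0.16766916.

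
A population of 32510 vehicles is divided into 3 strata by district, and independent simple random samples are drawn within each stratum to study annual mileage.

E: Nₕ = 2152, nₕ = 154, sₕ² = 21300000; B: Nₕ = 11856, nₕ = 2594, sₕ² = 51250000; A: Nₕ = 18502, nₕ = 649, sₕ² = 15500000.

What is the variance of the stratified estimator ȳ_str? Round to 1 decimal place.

10079.6

Var(ȳ_str) = Σₕ Wₕ²(1 − fₕ)sₕ²/nₕ with Wₕ = Nₕ/N, N = 32510.
E: Wₕ = 0.06619502; term = 0.06619502²·(1 − 0.07156134)·21300000/154 = 562.68158.
B: Wₕ = 0.36468779; term = 0.36468779²·(1 − 0.21879217)·51250000/2594 = 2052.7352.
A: Wₕ = 0.56911719; term = 0.56911719²·(1 − 0.03507729)·15500000/649 = 7464.1944.
Sum = 10079.611.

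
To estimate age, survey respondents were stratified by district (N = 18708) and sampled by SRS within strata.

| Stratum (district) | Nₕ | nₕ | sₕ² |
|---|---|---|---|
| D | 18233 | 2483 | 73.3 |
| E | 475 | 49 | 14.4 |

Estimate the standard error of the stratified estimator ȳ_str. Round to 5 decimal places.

Var(ȳ_str) = Σₕ Wₕ²(1 − fₕ)sₕ²/nₕ with Wₕ = Nₕ/N, N = 18708.
D: Wₕ = 0.97460979; term = 0.97460979²·(1 − 0.13618165)·73.3/2483 = 0.024222068.
E: Wₕ = 0.02539021; term = 0.02539021²·(1 − 0.10315789)·14.4/49 = 1.6990842 × 10^-4.
Sum = 0.024391976.
SE = √(0.024391976) = 0.15618.

0.15618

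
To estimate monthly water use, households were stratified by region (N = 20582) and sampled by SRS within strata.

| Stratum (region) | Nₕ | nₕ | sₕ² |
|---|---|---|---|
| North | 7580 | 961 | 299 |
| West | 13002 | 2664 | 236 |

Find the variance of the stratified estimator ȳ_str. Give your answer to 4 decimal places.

0.0650

Var(ȳ_str) = Σₕ Wₕ²(1 − fₕ)sₕ²/nₕ with Wₕ = Nₕ/N, N = 20582.
North: Wₕ = 0.36828297; term = 0.36828297²·(1 − 0.12678100)·299/961 = 0.036849724.
West: Wₕ = 0.63171703; term = 0.63171703²·(1 − 0.20489156)·236/2664 = 0.028109254.
Sum = 0.064958978.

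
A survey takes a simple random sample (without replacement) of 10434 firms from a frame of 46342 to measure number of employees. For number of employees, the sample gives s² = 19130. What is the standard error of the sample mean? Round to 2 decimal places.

Under SRS without replacement, Var(ȳ) = (1 − f)·s²/n with f = n/N = 10434/46342 = 0.22515213.
Var(ȳ) = (1 − 0.22515213)·19130/10434 = 0.77484787·1.8334292 = 1.4206287.
SE(ȳ) = √(1.4206287) = 1.19.

1.19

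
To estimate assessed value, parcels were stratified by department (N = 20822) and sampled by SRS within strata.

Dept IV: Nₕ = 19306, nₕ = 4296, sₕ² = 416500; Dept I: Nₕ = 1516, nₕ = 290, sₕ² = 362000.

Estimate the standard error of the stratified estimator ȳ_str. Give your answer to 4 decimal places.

Var(ȳ_str) = Σₕ Wₕ²(1 − fₕ)sₕ²/nₕ with Wₕ = Nₕ/N, N = 20822.
Dept IV: Wₕ = 0.92719239; term = 0.92719239²·(1 − 0.22252150)·416500/4296 = 64.800573.
Dept I: Wₕ = 0.07280761; term = 0.07280761²·(1 − 0.19129288)·362000/290 = 5.3512515.
Sum = 70.151825.
SE = √(70.151825) = 8.3757.

8.3757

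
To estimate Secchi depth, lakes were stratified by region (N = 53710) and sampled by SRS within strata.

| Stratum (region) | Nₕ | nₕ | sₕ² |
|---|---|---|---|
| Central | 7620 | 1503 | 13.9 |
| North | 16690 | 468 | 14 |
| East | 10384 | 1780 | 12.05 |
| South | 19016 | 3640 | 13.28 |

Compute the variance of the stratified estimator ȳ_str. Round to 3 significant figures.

Var(ȳ_str) = Σₕ Wₕ²(1 − fₕ)sₕ²/nₕ with Wₕ = Nₕ/N, N = 53710.
Central: Wₕ = 0.14187302; term = 0.14187302²·(1 − 0.19724409)·13.9/1503 = 1.494304 × 10^-4.
North: Wₕ = 0.31074288; term = 0.31074288²·(1 − 0.02804074)·14/468 = 0.002807583.
East: Wₕ = 0.19333457; term = 0.19333457²·(1 − 0.17141757)·12.05/1780 = 2.0966301 × 10^-4.
South: Wₕ = 0.35404953; term = 0.35404953²·(1 − 0.19141775)·13.28/3640 = 3.6978469 × 10^-4.
Sum = 0.0035364611.

0.00354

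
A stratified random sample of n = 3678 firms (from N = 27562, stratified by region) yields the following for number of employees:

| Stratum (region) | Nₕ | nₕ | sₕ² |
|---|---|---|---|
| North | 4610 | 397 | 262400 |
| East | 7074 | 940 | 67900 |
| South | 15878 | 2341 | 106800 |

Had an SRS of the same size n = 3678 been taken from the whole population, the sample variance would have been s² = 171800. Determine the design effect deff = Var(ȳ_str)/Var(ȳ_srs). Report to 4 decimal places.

Var(ȳ_str) = Σ Wₕ²(1−fₕ)sₕ²/nₕ with Wₕ = Nₕ/27562:
  North: (4610/27562)²·(1−397/4610)·262400/397 = 16.898348
  East: (7074/27562)²·(1−940/7074)·67900/940 = 4.1260006
  South: (15878/27562)²·(1−2341/15878)·106800/2341 = 12.908227
  → Var(ȳ_str) = 33.932576.
Var(ȳ_srs) = (1 − 3678/27562)·171800/3678 = 40.476949.
deff = 33.932576 / 40.476949 = 0.8383.

0.8383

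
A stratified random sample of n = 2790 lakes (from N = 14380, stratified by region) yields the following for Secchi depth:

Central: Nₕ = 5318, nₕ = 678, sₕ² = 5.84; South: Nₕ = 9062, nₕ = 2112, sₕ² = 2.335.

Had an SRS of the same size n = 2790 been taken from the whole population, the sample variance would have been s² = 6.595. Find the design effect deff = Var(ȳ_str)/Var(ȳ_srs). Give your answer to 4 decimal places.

Var(ȳ_str) = Σ Wₕ²(1−fₕ)sₕ²/nₕ with Wₕ = Nₕ/14380:
  Central: (5318/14380)²·(1−678/5318)·5.84/678 = 0.0010278546
  South: (9062/14380)²·(1−2112/9062)·2.335/2112 = 3.3673175 × 10^-4
  → Var(ȳ_str) = 0.0013645864.
Var(ȳ_srs) = (1 − 2790/14380)·6.595/2790 = 0.0019051762.
deff = 0.0013645864 / 0.0019051762 = 0.7163.

0.7163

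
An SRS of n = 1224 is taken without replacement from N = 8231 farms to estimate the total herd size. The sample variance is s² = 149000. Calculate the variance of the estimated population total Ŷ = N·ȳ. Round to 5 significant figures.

Var(Ŷ) = N²·Var(ȳ) = N²·(1 − n/N)·s²/n.
f = 1224/8231 = 0.14870611; Var(ȳ) = 0.85129389·149000/1224 = 103.62973.
Var(Ŷ) = 8231² · 103.62973 = 7.020848 × 10^9.

7.0208 × 10^9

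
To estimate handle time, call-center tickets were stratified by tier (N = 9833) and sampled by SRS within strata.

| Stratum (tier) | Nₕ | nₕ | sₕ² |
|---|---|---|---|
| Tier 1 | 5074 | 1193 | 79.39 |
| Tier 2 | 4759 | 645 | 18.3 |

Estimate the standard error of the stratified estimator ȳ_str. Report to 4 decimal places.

0.1389

Var(ȳ_str) = Σₕ Wₕ²(1 − fₕ)sₕ²/nₕ with Wₕ = Nₕ/N, N = 9833.
Tier 1: Wₕ = 0.51601749; term = 0.51601749²·(1 − 0.23512022)·79.39/1193 = 0.013553373.
Tier 2: Wₕ = 0.48398251; term = 0.48398251²·(1 − 0.13553267)·18.3/645 = 0.0057451224.
Sum = 0.019298495.
SE = √(0.019298495) = 0.1389.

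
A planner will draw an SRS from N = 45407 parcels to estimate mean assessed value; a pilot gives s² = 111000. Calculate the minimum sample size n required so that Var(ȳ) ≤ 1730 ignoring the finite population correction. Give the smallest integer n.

65

Without fpc, n₀ = s²/D = 111000/1730 = 64.1618.
Rounding up, n = 65.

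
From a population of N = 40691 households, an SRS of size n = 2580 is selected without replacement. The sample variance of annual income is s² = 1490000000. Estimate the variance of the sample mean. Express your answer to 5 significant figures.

540900

Under SRS without replacement, Var(ȳ) = (1 − f)·s²/n with f = n/N = 2580/40691 = 0.06340468.
Var(ȳ) = (1 − 0.06340468)·1490000000/2580 = 0.93659532·577519.38 = 540901.95.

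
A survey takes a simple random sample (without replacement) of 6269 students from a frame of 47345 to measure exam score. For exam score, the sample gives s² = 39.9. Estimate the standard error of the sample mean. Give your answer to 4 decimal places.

Under SRS without replacement, Var(ȳ) = (1 − f)·s²/n with f = n/N = 6269/47345 = 0.13241103.
Var(ȳ) = (1 − 0.13241103)·39.9/6269 = 0.86758897·0.0063646515 = 0.0055219014.
SE(ȳ) = √(0.0055219014) = 0.0743.

0.0743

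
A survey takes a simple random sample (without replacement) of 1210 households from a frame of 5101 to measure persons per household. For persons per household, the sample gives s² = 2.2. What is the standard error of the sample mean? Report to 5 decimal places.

Under SRS without replacement, Var(ȳ) = (1 − f)·s²/n with f = n/N = 1210/5101 = 0.23720839.
Var(ȳ) = (1 − 0.23720839)·2.2/1210 = 0.76279161·0.0018181818 = 0.0013868938.
SE(ȳ) = √(0.0013868938) = 0.03724.

0.03724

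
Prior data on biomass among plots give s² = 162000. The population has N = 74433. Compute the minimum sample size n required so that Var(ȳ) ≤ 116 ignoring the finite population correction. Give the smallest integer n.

1397

Without fpc, n₀ = s²/D = 162000/116 = 1396.5517.
Rounding up, n = 1397.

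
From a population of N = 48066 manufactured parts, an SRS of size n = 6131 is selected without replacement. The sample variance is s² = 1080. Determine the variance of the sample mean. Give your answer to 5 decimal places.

0.15368

Under SRS without replacement, Var(ȳ) = (1 − f)·s²/n with f = n/N = 6131/48066 = 0.12755378.
Var(ȳ) = (1 − 0.12755378)·1080/6131 = 0.87244622·0.17615397 = 0.15368487.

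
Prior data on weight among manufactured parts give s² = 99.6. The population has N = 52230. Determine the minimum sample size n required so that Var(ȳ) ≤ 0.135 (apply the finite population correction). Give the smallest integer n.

Without fpc, n₀ = s²/D = 99.6/0.135 = 737.7778.
With fpc, (1 − n/N)·s²/n ≤ D requires n ≥ n₀/(1 + n₀/N) = 737.7778/(1 + 737.7778/52230) = 727.5014.
Rounding up, n = 728.

728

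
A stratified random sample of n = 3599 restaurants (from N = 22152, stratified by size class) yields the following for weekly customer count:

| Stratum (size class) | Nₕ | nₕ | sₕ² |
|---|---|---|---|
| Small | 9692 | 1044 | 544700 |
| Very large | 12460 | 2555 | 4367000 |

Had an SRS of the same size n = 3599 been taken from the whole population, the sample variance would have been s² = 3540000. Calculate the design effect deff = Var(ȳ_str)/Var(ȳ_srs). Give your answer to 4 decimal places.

0.6300

Var(ȳ_str) = Σ Wₕ²(1−fₕ)sₕ²/nₕ with Wₕ = Nₕ/22152:
  Small: (9692/22152)²·(1−1044/9692)·544700/1044 = 89.116901
  Very large: (12460/22152)²·(1−2555/12460)·4367000/2555 = 429.87177
  → Var(ȳ_str) = 518.98867.
Var(ȳ_srs) = (1 − 3599/22152)·3540000/3599 = 823.80157.
deff = 518.98867 / 823.80157 = 0.6300.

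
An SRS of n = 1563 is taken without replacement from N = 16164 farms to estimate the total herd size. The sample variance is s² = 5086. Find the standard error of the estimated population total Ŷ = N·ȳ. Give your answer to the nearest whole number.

Var(Ŷ) = N²·Var(ȳ) = N²·(1 − n/N)·s²/n.
f = 1563/16164 = 0.09669636; Var(ȳ) = 0.90330364·5086/1563 = 2.9393489.
Var(Ŷ) = 16164² · 2.9393489 = 7.6797808 × 10^8.
SE(Ŷ) = √(7.6797808 × 10^8) = 27712.

27712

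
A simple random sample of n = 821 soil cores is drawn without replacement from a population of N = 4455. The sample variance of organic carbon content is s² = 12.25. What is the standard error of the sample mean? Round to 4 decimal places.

Under SRS without replacement, Var(ȳ) = (1 − f)·s²/n with f = n/N = 821/4455 = 0.18428732.
Var(ȳ) = (1 − 0.18428732)·12.25/821 = 0.81571268·0.014920828 = 0.012171109.
SE(ȳ) = √(0.012171109) = 0.1103.

0.1103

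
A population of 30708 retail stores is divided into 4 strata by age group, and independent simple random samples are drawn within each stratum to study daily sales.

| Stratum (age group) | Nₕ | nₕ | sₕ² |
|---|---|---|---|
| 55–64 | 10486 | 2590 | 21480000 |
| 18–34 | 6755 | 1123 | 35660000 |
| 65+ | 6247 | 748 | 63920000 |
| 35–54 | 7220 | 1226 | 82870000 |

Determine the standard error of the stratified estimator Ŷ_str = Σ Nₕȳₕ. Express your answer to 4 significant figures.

Var(Ŷ_str) = Σₕ Nₕ²(1 − fₕ)sₕ²/nₕ.
55–64: 10486²·(1 − 2590/10486)·21480000/2590 = 6.8667543 × 10^11.
18–34: 6755²·(1 − 1123/6755)·35660000/1123 = 1.208063 × 10^12.
65+: 6247²·(1 − 748/6247)·63920000/748 = 2.9355562 × 10^12.
35–54: 7220²·(1 − 1226/7220)·82870000/1226 = 2.9252353 × 10^12.
Sum = 7.7555299 × 10^12.
SE = √(7.7555299 × 10^12) = 2.785 × 10^6.

2.785 × 10^6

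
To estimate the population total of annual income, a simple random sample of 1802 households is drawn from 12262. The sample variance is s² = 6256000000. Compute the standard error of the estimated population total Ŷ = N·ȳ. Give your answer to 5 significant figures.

2.1102 × 10^7

Var(Ŷ) = N²·Var(ȳ) = N²·(1 − n/N)·s²/n.
f = 1802/12262 = 0.14695808; Var(ȳ) = 0.85304192·6256000000/1802 = 2.961504 × 10^6.
Var(Ŷ) = 12262² · (2.961504 × 10^6) = 4.452818 × 10^14.
SE(Ŷ) = √(4.452818 × 10^14) = 2.1102 × 10^7.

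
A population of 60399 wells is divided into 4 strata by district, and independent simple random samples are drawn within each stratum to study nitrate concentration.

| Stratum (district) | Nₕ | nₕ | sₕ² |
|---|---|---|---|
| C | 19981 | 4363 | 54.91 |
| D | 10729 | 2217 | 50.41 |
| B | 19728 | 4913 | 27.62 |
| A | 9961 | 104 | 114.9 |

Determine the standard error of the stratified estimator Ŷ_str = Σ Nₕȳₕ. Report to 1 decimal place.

10776.0

Var(Ŷ_str) = Σₕ Nₕ²(1 − fₕ)sₕ²/nₕ.
C: 19981²·(1 − 4363/19981)·54.91/4363 = 3.9274338 × 10^6.
D: 10729²·(1 − 2217/10729)·50.41/2217 = 2.0765475 × 10^6.
B: 19728²·(1 − 4913/19728)·27.62/4913 = 1.643091 × 10^6.
A: 9961²·(1 − 104/9961)·114.9/104 = 1.0847618 × 10^8.
Sum = 1.1612325 × 10^8.
SE = √(1.1612325 × 10^8) = 10776.0.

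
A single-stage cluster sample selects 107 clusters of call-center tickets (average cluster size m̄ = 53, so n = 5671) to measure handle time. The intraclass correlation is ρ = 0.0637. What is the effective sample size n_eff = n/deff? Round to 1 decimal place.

deff = 1 + (53 − 1)·0.0637 = 1 + 3.3124 = 4.3124.
n_eff = 5671 / 4.3124 = 1315.0.

1315.0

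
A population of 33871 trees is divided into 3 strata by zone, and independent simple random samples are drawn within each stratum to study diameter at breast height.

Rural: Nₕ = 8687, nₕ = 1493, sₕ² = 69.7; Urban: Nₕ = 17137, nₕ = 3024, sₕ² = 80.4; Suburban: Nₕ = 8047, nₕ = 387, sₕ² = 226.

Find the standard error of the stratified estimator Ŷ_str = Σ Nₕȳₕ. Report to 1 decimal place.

Var(Ŷ_str) = Σₕ Nₕ²(1 − fₕ)sₕ²/nₕ.
Rural: 8687²·(1 − 1493/8687)·69.7/1493 = 2.9175159 × 10^6.
Urban: 17137²·(1 − 3024/17137)·80.4/3024 = 6.430258 × 10^6.
Suburban: 8047²·(1 − 387/8047)·226/387 = 3.5996497 × 10^7.
Sum = 4.5344271 × 10^7.
SE = √(4.5344271 × 10^7) = 6733.8.

6733.8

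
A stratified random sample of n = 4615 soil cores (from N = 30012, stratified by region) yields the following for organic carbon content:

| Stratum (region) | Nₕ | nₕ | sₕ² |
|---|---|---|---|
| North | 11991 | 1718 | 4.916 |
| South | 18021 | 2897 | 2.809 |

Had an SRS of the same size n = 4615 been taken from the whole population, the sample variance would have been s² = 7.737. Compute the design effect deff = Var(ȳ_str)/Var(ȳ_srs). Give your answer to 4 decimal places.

Var(ȳ_str) = Σ Wₕ²(1−fₕ)sₕ²/nₕ with Wₕ = Nₕ/30012:
  North: (11991/30012)²·(1−1718/11991)·4.916/1718 = 3.9133756 × 10^-4
  South: (18021/30012)²·(1−2897/18021)·2.809/2897 = 2.933992 × 10^-4
  → Var(ȳ_str) = 6.8473676 × 10^-4.
Var(ȳ_srs) = (1 − 4615/30012)·7.737/4615 = 0.0014186928.
deff = (6.8473676 × 10^-4) / 0.0014186928 = 0.4827.

0.4827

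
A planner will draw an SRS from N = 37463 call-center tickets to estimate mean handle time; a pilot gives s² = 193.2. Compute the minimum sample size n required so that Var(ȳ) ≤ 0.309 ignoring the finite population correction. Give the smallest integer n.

Without fpc, n₀ = s²/D = 193.2/0.309 = 625.2427.
Rounding up, n = 626.

626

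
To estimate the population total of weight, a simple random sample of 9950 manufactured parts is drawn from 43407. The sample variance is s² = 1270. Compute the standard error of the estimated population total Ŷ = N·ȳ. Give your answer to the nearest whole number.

Var(Ŷ) = N²·Var(ȳ) = N²·(1 − n/N)·s²/n.
f = 9950/43407 = 0.22922570; Var(ȳ) = 0.77077430·1270/9950 = 0.098380237.
Var(Ŷ) = 43407² · 0.098380237 = 1.8536486 × 10^8.
SE(Ŷ) = √(1.8536486 × 10^8) = 13615.

13615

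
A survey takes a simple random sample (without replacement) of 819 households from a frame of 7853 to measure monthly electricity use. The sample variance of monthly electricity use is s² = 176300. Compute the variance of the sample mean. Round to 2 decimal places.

192.81

Under SRS without replacement, Var(ȳ) = (1 − f)·s²/n with f = n/N = 819/7853 = 0.10429135.
Var(ȳ) = (1 − 0.10429135)·176300/819 = 0.89570865·215.26252 = 192.8125.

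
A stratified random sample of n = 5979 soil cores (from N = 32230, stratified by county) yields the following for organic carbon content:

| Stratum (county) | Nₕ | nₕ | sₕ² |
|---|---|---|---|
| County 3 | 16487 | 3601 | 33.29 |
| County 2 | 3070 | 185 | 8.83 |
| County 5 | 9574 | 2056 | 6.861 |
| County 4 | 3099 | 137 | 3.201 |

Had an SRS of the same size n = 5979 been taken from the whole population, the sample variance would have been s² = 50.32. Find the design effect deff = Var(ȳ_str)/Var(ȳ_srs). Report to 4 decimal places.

0.3990

Var(ȳ_str) = Σ Wₕ²(1−fₕ)sₕ²/nₕ with Wₕ = Nₕ/32230:
  County 3: (16487/32230)²·(1−3601/16487)·33.29/3601 = 0.0018907314
  County 2: (3070/32230)²·(1−185/3070)·8.83/185 = 4.0696078 × 10^-4
  County 5: (9574/32230)²·(1−2056/9574)·6.861/2056 = 2.3122748 × 10^-4
  County 4: (3099/32230)²·(1−137/3099)·3.201/137 = 2.0646723 × 10^-4
  → Var(ȳ_str) = 0.0027353869.
Var(ȳ_srs) = (1 − 5979/32230)·50.32/5979 = 0.0068548448.
deff = 0.0027353869 / 0.0068548448 = 0.3990.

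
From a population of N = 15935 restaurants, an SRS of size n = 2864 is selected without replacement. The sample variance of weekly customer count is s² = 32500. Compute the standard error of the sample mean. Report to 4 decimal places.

Under SRS without replacement, Var(ȳ) = (1 − f)·s²/n with f = n/N = 2864/15935 = 0.17973015.
Var(ȳ) = (1 − 0.17973015)·32500/2864 = 0.82026985·11.347765 = 9.3082297.
SE(ȳ) = √(9.3082297) = 3.0509.

3.0509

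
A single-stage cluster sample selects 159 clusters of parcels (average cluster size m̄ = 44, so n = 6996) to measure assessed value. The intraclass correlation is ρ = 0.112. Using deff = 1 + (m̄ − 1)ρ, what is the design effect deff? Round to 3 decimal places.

5.816

deff = 1 + (44 − 1)·0.112 = 1 + 4.816 = 5.816.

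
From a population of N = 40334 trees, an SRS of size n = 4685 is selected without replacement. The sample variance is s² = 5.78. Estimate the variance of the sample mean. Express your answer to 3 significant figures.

Under SRS without replacement, Var(ȳ) = (1 − f)·s²/n with f = n/N = 4685/40334 = 0.11615510.
Var(ȳ) = (1 − 0.11615510)·5.78/4685 = 0.88384490·0.0012337247 = 0.0010904212.

0.00109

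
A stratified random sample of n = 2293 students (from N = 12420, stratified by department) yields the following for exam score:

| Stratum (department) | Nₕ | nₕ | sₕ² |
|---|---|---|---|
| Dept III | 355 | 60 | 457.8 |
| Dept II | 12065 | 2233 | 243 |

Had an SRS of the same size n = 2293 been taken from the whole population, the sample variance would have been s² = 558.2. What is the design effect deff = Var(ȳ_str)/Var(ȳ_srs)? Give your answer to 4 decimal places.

0.4477

Var(ȳ_str) = Σ Wₕ²(1−fₕ)sₕ²/nₕ with Wₕ = Nₕ/12420:
  Dept III: (355/12420)²·(1−60/355)·457.8/60 = 0.0051800233
  Dept II: (12065/12420)²·(1−2233/12065)·243/2233 = 0.083684217
  → Var(ȳ_str) = 0.08886424.
Var(ȳ_srs) = (1 − 2293/12420)·558.2/2293 = 0.19849291.
deff = 0.08886424 / 0.19849291 = 0.4477.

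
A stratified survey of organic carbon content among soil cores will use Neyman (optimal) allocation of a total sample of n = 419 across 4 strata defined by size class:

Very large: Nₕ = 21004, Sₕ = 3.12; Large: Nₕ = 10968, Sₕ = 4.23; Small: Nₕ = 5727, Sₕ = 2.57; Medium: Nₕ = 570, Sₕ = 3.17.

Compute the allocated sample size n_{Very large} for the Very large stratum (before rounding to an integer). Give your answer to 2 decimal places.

213.76

Neyman allocation: nₕ = n·NₕSₕ / Σⱼ NⱼSⱼ.
Σ NⱼSⱼ = 21004·3.12 + 10968·4.23 + 5727·2.57 + 570·3.17 = 128452.41.
n_{Very large} = 419·21004·3.12 / 128452.41 = 213.76.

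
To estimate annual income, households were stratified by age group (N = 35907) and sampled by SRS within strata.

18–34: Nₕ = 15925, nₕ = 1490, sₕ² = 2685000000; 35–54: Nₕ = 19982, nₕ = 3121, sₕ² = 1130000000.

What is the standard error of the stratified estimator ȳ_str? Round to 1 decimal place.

Var(ȳ_str) = Σₕ Wₕ²(1 − fₕ)sₕ²/nₕ with Wₕ = Nₕ/N, N = 35907.
18–34: Wₕ = 0.44350684; term = 0.44350684²·(1 − 0.09356358)·2685000000/1490 = 321289.11.
35–54: Wₕ = 0.55649316; term = 0.55649316²·(1 − 0.15619057)·1130000000/3121 = 94612.543.
Sum = 415901.65.
SE = √(415901.65) = 644.9.

644.9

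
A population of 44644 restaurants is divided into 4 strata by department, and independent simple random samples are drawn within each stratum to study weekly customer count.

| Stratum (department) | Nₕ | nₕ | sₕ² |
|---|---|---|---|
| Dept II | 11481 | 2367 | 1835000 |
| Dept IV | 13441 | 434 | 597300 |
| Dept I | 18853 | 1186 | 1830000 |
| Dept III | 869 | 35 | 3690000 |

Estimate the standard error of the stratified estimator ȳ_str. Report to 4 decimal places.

Var(ȳ_str) = Σₕ Wₕ²(1 − fₕ)sₕ²/nₕ with Wₕ = Nₕ/N, N = 44644.
Dept II: Wₕ = 0.25716782; term = 0.25716782²·(1 − 0.20616671)·1835000/2367 = 40.700557.
Dept IV: Wₕ = 0.30107069; term = 0.30107069²·(1 − 0.03228926)·597300/434 = 120.72169.
Dept I: Wₕ = 0.42229639; term = 0.42229639²·(1 − 0.06290776)·1830000/1186 = 257.8597.
Dept III: Wₕ = 0.01946510; term = 0.01946510²·(1 − 0.04027618)·3690000/35 = 38.336985.
Sum = 457.61893.
SE = √(457.61893) = 21.3920.

21.3920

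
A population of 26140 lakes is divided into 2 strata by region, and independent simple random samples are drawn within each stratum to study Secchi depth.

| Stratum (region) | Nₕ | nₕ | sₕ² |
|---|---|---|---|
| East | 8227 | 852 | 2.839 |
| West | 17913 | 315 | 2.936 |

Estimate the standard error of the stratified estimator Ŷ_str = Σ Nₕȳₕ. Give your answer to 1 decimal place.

Var(Ŷ_str) = Σₕ Nₕ²(1 − fₕ)sₕ²/nₕ.
East: 8227²·(1 − 852/8227)·2.839/852 = 202175.87.
West: 17913²·(1 − 315/17913)·2.936/315 = 2.9381715 × 10^6.
Sum = 3.1403474 × 10^6.
SE = √(3.1403474 × 10^6) = 1772.1.

1772.1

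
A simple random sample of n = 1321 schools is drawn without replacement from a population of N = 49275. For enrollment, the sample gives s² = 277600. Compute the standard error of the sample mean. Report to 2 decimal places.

Under SRS without replacement, Var(ȳ) = (1 − f)·s²/n with f = n/N = 1321/49275 = 0.02680873.
Var(ȳ) = (1 − 0.02680873)·277600/1321 = 0.97319127·210.14383 = 204.51014.
SE(ȳ) = √(204.51014) = 14.30.

14.30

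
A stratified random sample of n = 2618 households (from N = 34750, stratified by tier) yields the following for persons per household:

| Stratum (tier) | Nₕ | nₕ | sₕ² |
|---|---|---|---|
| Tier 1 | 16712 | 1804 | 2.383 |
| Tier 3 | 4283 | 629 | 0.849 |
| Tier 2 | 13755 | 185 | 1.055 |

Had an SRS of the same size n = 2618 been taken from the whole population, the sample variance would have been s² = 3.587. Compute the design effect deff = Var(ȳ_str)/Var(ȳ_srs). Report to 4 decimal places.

Var(ȳ_str) = Σ Wₕ²(1−fₕ)sₕ²/nₕ with Wₕ = Nₕ/34750:
  Tier 1: (16712/34750)²·(1−1804/16712)·2.383/1804 = 2.7253715 × 10^-4
  Tier 3: (4283/34750)²·(1−629/4283)·0.849/629 = 1.749299 × 10^-5
  Tier 2: (13755/34750)²·(1−185/13755)·1.055/185 = 8.8147816 × 10^-4
  → Var(ȳ_str) = 0.0011715083.
Var(ȳ_srs) = (1 − 2618/34750)·3.587/2618 = 0.0012669068.
deff = 0.0011715083 / 0.0012669068 = 0.9247.

0.9247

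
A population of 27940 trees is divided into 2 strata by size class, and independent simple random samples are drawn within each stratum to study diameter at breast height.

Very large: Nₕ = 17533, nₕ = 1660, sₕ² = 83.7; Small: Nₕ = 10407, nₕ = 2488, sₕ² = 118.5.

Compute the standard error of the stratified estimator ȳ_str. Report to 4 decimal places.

Var(ȳ_str) = Σₕ Wₕ²(1 − fₕ)sₕ²/nₕ with Wₕ = Nₕ/N, N = 27940.
Very large: Wₕ = 0.62752326; term = 0.62752326²·(1 − 0.09467861)·83.7/1660 = 0.017975452.
Small: Wₕ = 0.37247674; term = 0.37247674²·(1 − 0.23906986)·118.5/2488 = 0.0050281829.
Sum = 0.023003635.
SE = √(0.023003635) = 0.1517.

0.1517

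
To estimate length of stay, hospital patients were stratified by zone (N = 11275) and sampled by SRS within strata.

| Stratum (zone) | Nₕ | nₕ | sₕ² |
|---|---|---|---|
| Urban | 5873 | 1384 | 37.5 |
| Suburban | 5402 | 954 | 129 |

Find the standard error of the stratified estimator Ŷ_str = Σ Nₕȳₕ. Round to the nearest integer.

1991

Var(Ŷ_str) = Σₕ Nₕ²(1 − fₕ)sₕ²/nₕ.
Urban: 5873²·(1 − 1384/5873)·37.5/1384 = 714339.69.
Suburban: 5402²·(1 − 954/5402)·129/954 = 3.2490822 × 10^6.
Sum = 3.9634219 × 10^6.
SE = √(3.9634219 × 10^6) = 1991.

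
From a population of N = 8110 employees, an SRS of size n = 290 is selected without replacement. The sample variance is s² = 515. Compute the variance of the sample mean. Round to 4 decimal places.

Under SRS without replacement, Var(ȳ) = (1 − f)·s²/n with f = n/N = 290/8110 = 0.03575832.
Var(ȳ) = (1 − 0.03575832)·515/290 = 0.96424168·1.7758621 = 1.7123602.

1.7124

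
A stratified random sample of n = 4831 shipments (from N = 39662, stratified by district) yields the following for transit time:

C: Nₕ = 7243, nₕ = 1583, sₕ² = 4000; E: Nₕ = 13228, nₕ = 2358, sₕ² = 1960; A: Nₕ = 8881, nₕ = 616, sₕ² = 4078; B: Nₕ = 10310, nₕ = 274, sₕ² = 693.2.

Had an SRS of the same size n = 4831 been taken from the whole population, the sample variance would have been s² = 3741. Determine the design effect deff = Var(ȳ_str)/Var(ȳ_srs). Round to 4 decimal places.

0.9075

Var(ȳ_str) = Σ Wₕ²(1−fₕ)sₕ²/nₕ with Wₕ = Nₕ/39662:
  C: (7243/39662)²·(1−1583/7243)·4000/1583 = 0.065851364
  E: (13228/39662)²·(1−2358/13228)·1960/2358 = 0.075977812
  A: (8881/39662)²·(1−616/8881)·4078/616 = 0.30890292
  B: (10310/39662)²·(1−274/10310)·693.2/274 = 0.16640949
  → Var(ȳ_str) = 0.61714159.
Var(ȳ_srs) = (1 − 4831/39662)·3741/4831 = 0.68005181.
deff = 0.61714159 / 0.68005181 = 0.9075.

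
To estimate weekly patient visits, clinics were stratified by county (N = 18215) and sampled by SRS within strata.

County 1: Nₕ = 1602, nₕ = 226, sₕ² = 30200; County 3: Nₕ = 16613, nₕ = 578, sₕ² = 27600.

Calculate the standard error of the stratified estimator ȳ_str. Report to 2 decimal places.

Var(ȳ_str) = Σₕ Wₕ²(1 − fₕ)sₕ²/nₕ with Wₕ = Nₕ/N, N = 18215.
County 1: Wₕ = 0.08794949; term = 0.08794949²·(1 − 0.14107366)·30200/226 = 0.88781218.
County 3: Wₕ = 0.91205051; term = 0.91205051²·(1 − 0.03479203)·27600/578 = 38.338924.
Sum = 39.226736.
SE = √(39.226736) = 6.26.

6.26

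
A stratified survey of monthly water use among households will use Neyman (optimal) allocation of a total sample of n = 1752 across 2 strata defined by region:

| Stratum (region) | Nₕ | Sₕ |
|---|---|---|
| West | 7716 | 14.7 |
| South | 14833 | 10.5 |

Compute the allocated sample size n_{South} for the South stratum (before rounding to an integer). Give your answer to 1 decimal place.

1013.7

Neyman allocation: nₕ = n·NₕSₕ / Σⱼ NⱼSⱼ.
Σ NⱼSⱼ = 7716·14.7 + 14833·10.5 = 269171.7.
n_{South} = 1752·14833·10.5 / 269171.7 = 1013.7.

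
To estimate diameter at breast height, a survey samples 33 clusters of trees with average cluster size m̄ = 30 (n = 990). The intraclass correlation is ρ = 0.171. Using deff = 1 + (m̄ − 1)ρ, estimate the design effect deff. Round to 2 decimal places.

deff = 1 + (30 − 1)·0.171 = 1 + 4.959 = 5.959.

5.96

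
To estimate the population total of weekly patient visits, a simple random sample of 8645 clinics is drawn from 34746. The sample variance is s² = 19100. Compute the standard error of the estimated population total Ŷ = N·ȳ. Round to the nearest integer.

Var(Ŷ) = N²·Var(ȳ) = N²·(1 − n/N)·s²/n.
f = 8645/34746 = 0.24880562; Var(ȳ) = 0.75119438·19100/8645 = 1.659666.
Var(Ŷ) = 34746² · 1.659666 = 2.0036891 × 10^9.
SE(Ŷ) = √(2.0036891 × 10^9) = 44763.

44763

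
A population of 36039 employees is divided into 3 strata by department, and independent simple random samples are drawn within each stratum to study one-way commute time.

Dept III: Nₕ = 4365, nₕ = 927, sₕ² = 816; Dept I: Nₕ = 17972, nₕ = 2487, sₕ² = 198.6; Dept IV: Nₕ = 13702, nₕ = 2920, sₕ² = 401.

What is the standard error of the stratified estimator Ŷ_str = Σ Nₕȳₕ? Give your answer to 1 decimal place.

7464.7

Var(Ŷ_str) = Σₕ Nₕ²(1 − fₕ)sₕ²/nₕ.
Dept III: 4365²·(1 − 927/4365)·816/927 = 1.3209931 × 10^7.
Dept I: 17972²·(1 − 2487/17972)·198.6/2487 = 2.2223429 × 10^7.
Dept IV: 13702²·(1 − 2920/13702)·401/2920 = 2.028826 × 10^7.
Sum = 5.572162 × 10^7.
SE = √(5.572162 × 10^7) = 7464.7.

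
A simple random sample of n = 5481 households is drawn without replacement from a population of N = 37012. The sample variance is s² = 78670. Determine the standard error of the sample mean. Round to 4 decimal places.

Under SRS without replacement, Var(ȳ) = (1 − f)·s²/n with f = n/N = 5481/37012 = 0.14808711.
Var(ȳ) = (1 − 0.14808711)·78670/5481 = 0.85191289·14.35322 = 12.227693.
SE(ȳ) = √(12.227693) = 3.4968.

3.4968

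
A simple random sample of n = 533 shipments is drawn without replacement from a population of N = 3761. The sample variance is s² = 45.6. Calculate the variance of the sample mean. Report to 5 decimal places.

0.07343

Under SRS without replacement, Var(ȳ) = (1 − f)·s²/n with f = n/N = 533/3761 = 0.14171763.
Var(ȳ) = (1 − 0.14171763)·45.6/533 = 0.85828237·0.085553471 = 0.073429036.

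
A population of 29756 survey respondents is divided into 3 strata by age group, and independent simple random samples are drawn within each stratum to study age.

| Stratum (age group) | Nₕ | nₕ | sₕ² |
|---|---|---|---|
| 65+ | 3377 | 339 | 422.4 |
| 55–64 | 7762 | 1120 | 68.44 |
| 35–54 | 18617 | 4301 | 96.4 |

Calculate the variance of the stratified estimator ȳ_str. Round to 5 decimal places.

0.02474

Var(ȳ_str) = Σₕ Wₕ²(1 − fₕ)sₕ²/nₕ with Wₕ = Nₕ/N, N = 29756.
65+: Wₕ = 0.11348972; term = 0.11348972²·(1 − 0.10038496)·422.4/339 = 0.014437565.
55–64: Wₕ = 0.26085495; term = 0.26085495²·(1 − 0.14429271)·68.44/1120 = 0.0035580774.
35–54: Wₕ = 0.62565533; term = 0.62565533²·(1 − 0.23102541)·96.4/4301 = 0.0067466764.
Sum = 0.024742319.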